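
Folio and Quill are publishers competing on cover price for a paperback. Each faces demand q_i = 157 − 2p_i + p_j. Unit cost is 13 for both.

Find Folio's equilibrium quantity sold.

Folio's profit: π = (p_{Folio} − 13)(157 − 2p_{Folio} + p_{Quill}).
∂π/∂p_{Folio} = 183 − 4p_{Folio} + p_{Quill} = 0 ⇒ p_{Folio} = 45.75 + 0.25p_{Quill}.
By symmetry p_{Quill} = p_{Folio}; substituting into the reaction function, 0.75p_{Folio} = 45.75 and p_{Folio} = 61.
q_{Folio} = 157 − 2·61 + 61 = 96.

96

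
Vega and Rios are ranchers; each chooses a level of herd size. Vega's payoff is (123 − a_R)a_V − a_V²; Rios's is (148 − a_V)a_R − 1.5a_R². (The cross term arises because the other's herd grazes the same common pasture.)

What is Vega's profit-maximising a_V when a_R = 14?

54.5

Expanding Vega's payoff: 123a_V − a_Ra_V − a_V².
∂π/∂a_V = 123 − a_R − 2a_V = 0, so a_V = 61.5 − 0.5a_R.
At a_R = 14: a_V = 61.5 − 0.5·14 = 54.5.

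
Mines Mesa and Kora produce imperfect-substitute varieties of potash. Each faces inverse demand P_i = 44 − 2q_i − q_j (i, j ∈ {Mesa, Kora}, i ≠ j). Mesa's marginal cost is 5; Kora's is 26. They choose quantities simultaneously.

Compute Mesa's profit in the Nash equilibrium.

Mine Mesa's profit: π = q_{Mesa}(44 − 2q_{Mesa} − q_{Kora}) − 5q_{Mesa}.
∂π/∂q_{Mesa} = 39 − 4q_{Mesa} − q_{Kora} = 0 ⇒ q_{Mesa} = 9.75 − 0.25q_{Kora}.
Similarly q_{Kora} = 4.5 − 0.25q_{Mesa}.
Substituting the second reaction function into the first: q_{Mesa} = 9.75 − 0.25(4.5 − 0.25q_{Mesa}), which gives 0.9375q_{Mesa} = 8.625 ⇒ q_{Mesa} = 9.2.
Then q_{Kora} = 4.5 − 0.25·9.2 = 2.2.
P_{Mesa} = 44 − 2·9.2 − 2.2 = 23.4.
Profit = (23.4 − 5)·9.2 = 169.28.

169.28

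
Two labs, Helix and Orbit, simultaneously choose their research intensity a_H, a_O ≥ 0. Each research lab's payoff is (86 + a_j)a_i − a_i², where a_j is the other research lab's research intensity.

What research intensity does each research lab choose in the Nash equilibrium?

86

Helix's payoff is (86 + a_O)a_H − a_H².
∂π/∂a_H = 86 + a_O − 2a_H = 0, so a_H = 43 + 0.5a_O.
The game is symmetric, so in equilibrium a_O = a_H: the reaction function gives 0.5a_H = 43, hence a_H = 86.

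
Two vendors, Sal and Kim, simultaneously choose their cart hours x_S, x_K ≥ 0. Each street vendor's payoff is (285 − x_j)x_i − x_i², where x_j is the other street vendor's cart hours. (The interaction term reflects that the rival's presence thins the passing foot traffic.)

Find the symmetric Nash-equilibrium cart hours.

Sal's payoff is (285 − x_K)x_S − x_S².
∂π/∂x_S = 285 − x_K − 2x_S = 0, so x_S = 142.5 − 0.5x_K.
By symmetry x_K = x_S; substituting into the reaction function, 1.5x_S = 142.5 and x_S = 95.

95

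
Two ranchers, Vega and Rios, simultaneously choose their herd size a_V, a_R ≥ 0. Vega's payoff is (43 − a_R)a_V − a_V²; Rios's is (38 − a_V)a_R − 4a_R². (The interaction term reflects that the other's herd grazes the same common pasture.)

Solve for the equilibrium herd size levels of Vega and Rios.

20.4, 2.2

Expanding Vega's payoff: 43a_V − a_Ra_V − a_V².
∂π/∂a_V = 43 − a_R − 2a_V = 0, so a_V = 21.5 − 0.5a_R.
Likewise for Rios: a_R = 4.75 − 0.125a_V.
Solving the two reaction functions simultaneously: (1 − (−0.5)(−0.125))a_V = 21.5 − 0.5·4.75, so 0.9375a_V = 19.125 and a_V = 20.4.
Then a_R = 4.75 − 0.125·20.4 = 2.2.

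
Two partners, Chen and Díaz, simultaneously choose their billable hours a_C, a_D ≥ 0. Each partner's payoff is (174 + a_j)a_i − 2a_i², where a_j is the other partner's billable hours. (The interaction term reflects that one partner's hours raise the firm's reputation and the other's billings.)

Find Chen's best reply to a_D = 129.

Chen's payoff is (174 + a_D)a_C − 2a_C².
∂π/∂a_C = 174 + a_D − 4a_C = 0, so a_C = 43.5 + 0.25a_D.
At a_D = 129: a_C = 43.5 + 0.25·129 = 75.75.

75.75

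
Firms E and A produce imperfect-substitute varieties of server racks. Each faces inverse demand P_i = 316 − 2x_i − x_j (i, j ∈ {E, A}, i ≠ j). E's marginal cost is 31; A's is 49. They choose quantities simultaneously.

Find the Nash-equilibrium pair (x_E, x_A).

Firm E's profit: π = x_E(316 − 2x_E − x_A) − 31x_E.
∂π/∂x_E = 285 − 4x_E − x_A = 0 ⇒ x_E = 71.25 − 0.25x_A.
Similarly x_A = 66.75 − 0.25x_E.
Solving the two reaction functions simultaneously: (1 − (−0.25)(−0.25))x_E = 71.25 − 0.25·66.75, so 0.9375x_E = 54.5625 and x_E = 58.2.
Then x_A = 66.75 − 0.25·58.2 = 52.2.

58.2, 52.2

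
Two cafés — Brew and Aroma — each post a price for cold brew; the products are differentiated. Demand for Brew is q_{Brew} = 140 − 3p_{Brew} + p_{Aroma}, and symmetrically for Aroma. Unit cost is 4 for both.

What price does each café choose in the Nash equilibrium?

Brew's profit: π = (p_{Brew} − 4)(140 − 3p_{Brew} + p_{Aroma}).
∂π/∂p_{Brew} = 152 − 6p_{Brew} + p_{Aroma} = 0 ⇒ p_{Brew} = 76/3 + (1/6)p_{Aroma}.
By symmetry p_{Aroma} = p_{Brew}; substituting into the reaction function, (5/6)p_{Brew} = 76/3 and p_{Brew} = 30.4.

30.4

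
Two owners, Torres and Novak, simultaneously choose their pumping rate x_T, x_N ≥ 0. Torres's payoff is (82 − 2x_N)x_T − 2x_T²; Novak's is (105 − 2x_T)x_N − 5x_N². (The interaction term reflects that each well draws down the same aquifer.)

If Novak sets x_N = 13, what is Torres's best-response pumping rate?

Expanding Torres's payoff: 82x_T − 2x_Nx_T − 2x_T².
∂π/∂x_T = 82 − 2x_N − 4x_T = 0, so x_T = 20.5 − 0.5x_N.
At x_N = 13: x_T = 20.5 − 0.5·13 = 14.

14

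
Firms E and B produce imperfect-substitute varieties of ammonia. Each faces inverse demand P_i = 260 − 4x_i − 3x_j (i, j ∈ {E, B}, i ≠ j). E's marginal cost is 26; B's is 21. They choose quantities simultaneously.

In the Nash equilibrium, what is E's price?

110

Firm E's profit: π = x_E(260 − 4x_E − 3x_B) − 26x_E.
∂π/∂x_E = 234 − 8x_E − 3x_B = 0 ⇒ x_E = 29.25 − 0.375x_B.
Similarly x_B = 29.875 − 0.375x_E.
Plugging x_B into E's best response: x_E = 29.25 − 0.375(29.875 − 0.375x_E) ⇒ (55/64)x_E = 1155/64, so x_E = 21.
Then x_B = 29.875 − 0.375·21 = 22.
P_E = 260 − 4·21 − 3·22 = 110.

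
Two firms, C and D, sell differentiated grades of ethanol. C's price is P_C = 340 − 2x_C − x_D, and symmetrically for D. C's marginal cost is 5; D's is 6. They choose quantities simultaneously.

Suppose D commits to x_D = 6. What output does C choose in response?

Firm C's profit: π = x_C(340 − 2x_C − x_D) − 5x_C.
∂π/∂x_C = 335 − 4x_C − x_D = 0 ⇒ x_C = 83.75 − 0.25x_D.
At x_D = 6: x_C = 83.75 − 0.25·6 = 82.25.

82.25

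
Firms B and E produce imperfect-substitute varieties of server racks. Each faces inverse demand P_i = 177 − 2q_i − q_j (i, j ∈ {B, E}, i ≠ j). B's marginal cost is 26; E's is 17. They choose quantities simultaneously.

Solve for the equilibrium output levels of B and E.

Firm B's profit: π = q_B(177 − 2q_B − q_E) − 26q_B.
∂π/∂q_B = 151 − 4q_B − q_E = 0 ⇒ q_B = 37.75 − 0.25q_E.
Similarly q_E = 40 − 0.25q_B.
Solving the two reaction functions simultaneously: (1 − (−0.25)(−0.25))q_B = 37.75 − 0.25·40, so 0.9375q_B = 27.75 and q_B = 29.6.
Then q_E = 40 − 0.25·29.6 = 32.6.

29.6, 32.6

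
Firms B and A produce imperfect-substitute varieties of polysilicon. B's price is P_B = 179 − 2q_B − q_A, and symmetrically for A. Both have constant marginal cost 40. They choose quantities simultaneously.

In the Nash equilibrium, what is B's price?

Firm B's profit: π = q_B(179 − 2q_B − q_A) − 40q_B.
∂π/∂q_B = 139 − 4q_B − q_A = 0 ⇒ q_B = 34.75 − 0.25q_A.
The game is symmetric, so in equilibrium q_A = q_B: the reaction function gives 1.25q_B = 34.75, hence q_B = 27.8.
P_B = 179 − 2·27.8 − 27.8 = 95.6.

95.6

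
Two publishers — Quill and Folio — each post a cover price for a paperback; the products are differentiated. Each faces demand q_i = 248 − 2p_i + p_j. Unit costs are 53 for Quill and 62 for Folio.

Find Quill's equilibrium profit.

Quill's profit: π = (p_{Quill} − 53)(248 − 2p_{Quill} + p_{Folio}).
∂π/∂p_{Quill} = 354 − 4p_{Quill} + p_{Folio} = 0 ⇒ p_{Quill} = 88.5 + 0.25p_{Folio}.
Similarly p_{Folio} = 93 + 0.25p_{Quill}.
Plugging p_{Folio} into Quill's best response: p_{Quill} = 88.5 + 0.25(93 + 0.25p_{Quill}) ⇒ 0.9375p_{Quill} = 111.75, so p_{Quill} = 119.2.
Then p_{Folio} = 93 + 0.25·119.2 = 122.8.
q_{Quill} = 248 − 2·119.2 + 122.8 = 132.4.
Profit = (119.2 − 53)·132.4 = 8764.88.

8764.88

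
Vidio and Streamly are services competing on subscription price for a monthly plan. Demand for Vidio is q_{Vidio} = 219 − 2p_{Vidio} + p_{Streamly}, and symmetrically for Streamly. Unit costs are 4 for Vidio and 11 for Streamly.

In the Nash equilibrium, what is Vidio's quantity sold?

145.2

Vidio's profit: π = (p_{Vidio} − 4)(219 − 2p_{Vidio} + p_{Streamly}).
∂π/∂p_{Vidio} = 227 − 4p_{Vidio} + p_{Streamly} = 0 ⇒ p_{Vidio} = 56.75 + 0.25p_{Streamly}.
Similarly p_{Streamly} = 60.25 + 0.25p_{Vidio}.
Substituting the second reaction function into the first: p_{Vidio} = 56.75 + 0.25(60.25 + 0.25p_{Vidio}), which gives 0.9375p_{Vidio} = 71.8125 ⇒ p_{Vidio} = 76.6.
Then p_{Streamly} = 60.25 + 0.25·76.6 = 79.4.
q_{Vidio} = 219 − 2·76.6 + 79.4 = 145.2.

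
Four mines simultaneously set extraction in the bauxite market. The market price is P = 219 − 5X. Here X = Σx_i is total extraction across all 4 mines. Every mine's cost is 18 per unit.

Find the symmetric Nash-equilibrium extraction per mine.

8.04

A representative mine's profit is π_i = x_i(219 − 5X) − 18x_i, with X = x_i + Σ_{j≠i} x_j.
First-order condition: 201 − 10x_i − 5Σ_{j≠i} x_j = 0.
Imposing symmetry (x_j = x for all j) turns Σ_{j≠i} x_j into 3x, so 201 = 25x and x = 8.04.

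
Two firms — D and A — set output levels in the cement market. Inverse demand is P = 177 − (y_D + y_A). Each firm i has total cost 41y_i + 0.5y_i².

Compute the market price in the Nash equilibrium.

Firm D's profit: π = y_D(177 − (y_D + y_A)) − 41y_D − 0.5y_D².
∂π/∂y_D = 136 − 3y_D − y_A = 0, so y_D = 136/3 − (1/3)y_A.
By symmetry y_A = y_D; substituting into the reaction function, (4/3)y_D = 136/3 and y_D = 34.
Equilibrium price: P = 177 − 68 = 109.

109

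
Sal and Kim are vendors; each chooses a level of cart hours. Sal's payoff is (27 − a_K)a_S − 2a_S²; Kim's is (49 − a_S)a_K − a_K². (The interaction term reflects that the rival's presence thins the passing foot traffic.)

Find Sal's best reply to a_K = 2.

6.25

Expanding Sal's payoff: 27a_S − a_Ka_S − 2a_S².
∂π/∂a_S = 27 − a_K − 4a_S = 0, so a_S = 6.75 − 0.25a_K.
At a_K = 2: a_S = 6.75 − 0.25·2 = 6.25.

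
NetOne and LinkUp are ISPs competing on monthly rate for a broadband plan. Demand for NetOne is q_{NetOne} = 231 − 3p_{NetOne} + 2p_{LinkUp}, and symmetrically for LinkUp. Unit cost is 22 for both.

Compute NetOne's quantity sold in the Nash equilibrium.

NetOne's profit: π = (p_{NetOne} − 22)(231 − 3p_{NetOne} + 2p_{LinkUp}).
∂π/∂p_{NetOne} = 297 − 6p_{NetOne} + 2p_{LinkUp} = 0 ⇒ p_{NetOne} = 49.5 + (1/3)p_{LinkUp}.
Setting p_{NetOne} = p_{LinkUp} in the reaction function: p_{NetOne} = 49.5 + (1/3)p_{NetOne}, so p_{NetOne} = 49.5 / (2/3) = 74.25.
q_{NetOne} = 231 − 3·74.25 + 2·74.25 = 156.75.

156.75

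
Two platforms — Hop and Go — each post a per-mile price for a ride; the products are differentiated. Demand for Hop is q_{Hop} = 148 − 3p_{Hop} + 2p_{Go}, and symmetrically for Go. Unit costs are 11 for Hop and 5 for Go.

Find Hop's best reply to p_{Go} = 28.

Hop's profit: π = (p_{Hop} − 11)(148 − 3p_{Hop} + 2p_{Go}).
∂π/∂p_{Hop} = 181 − 6p_{Hop} + 2p_{Go} = 0 ⇒ p_{Hop} = 181/6 + (1/3)p_{Go}.
At p_{Go} = 28: p_{Hop} = 181/6 + (1/3)·28 = 39.5.

39.5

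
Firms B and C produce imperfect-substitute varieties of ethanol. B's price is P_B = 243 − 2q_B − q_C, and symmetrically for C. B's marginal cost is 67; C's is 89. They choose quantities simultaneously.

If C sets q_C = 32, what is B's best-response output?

36

Firm B's profit: π = q_B(243 − 2q_B − q_C) − 67q_B.
∂π/∂q_B = 176 − 4q_B − q_C = 0 ⇒ q_B = 44 − 0.25q_C.
At q_C = 32: q_B = 44 − 0.25·32 = 36.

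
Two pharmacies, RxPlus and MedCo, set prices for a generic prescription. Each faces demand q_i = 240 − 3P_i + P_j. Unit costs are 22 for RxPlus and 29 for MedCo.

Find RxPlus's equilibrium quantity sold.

RxPlus's profit: π = (P_{RxPlus} − 22)(240 − 3P_{RxPlus} + P_{MedCo}).
∂π/∂P_{RxPlus} = 306 − 6P_{RxPlus} + P_{MedCo} = 0 ⇒ P_{RxPlus} = 51 + (1/6)P_{MedCo}.
Similarly P_{MedCo} = 54.5 + (1/6)P_{RxPlus}.
Substituting the second reaction function into the first: P_{RxPlus} = 51 + (1/6)(54.5 + (1/6)P_{RxPlus}), which gives (35/36)P_{RxPlus} = 721/12 ⇒ P_{RxPlus} = 61.8.
Then P_{MedCo} = 54.5 + (1/6)·61.8 = 64.8.
q_{RxPlus} = 240 − 3·61.8 + 64.8 = 119.4.

119.4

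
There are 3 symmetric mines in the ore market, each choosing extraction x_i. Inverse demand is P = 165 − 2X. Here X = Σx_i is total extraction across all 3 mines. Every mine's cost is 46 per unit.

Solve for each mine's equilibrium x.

A representative mine's profit is π_i = x_i(165 − 2X) − 46x_i, with X = x_i + Σ_{j≠i} x_j.
First-order condition: 119 − 4x_i − 2Σ_{j≠i} x_j = 0.
In a symmetric equilibrium every mine chooses the same x, so Σ_{j≠i} x_j = 2x. The condition becomes 119 − 8x = 0, giving x = 119/8 = 14.875.

14.875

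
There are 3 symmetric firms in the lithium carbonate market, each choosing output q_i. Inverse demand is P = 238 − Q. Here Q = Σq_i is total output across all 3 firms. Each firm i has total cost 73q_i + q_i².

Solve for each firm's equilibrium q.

A representative firm's profit is π_i = q_i(238 − Q) − 73q_i − q_i², with Q = q_i + Σ_{j≠i} q_j.
First-order condition: 165 − 4q_i − Σ_{j≠i} q_j = 0.
With identical firms, set every q_j = q: then 165 − 4q − 2q = 0, i.e. q = 165/6 = 27.5.

27.5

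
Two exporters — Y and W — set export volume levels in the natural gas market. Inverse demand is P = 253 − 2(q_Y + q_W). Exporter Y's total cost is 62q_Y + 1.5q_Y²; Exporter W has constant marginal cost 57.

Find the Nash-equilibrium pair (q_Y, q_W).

Exporter Y's profit: π = q_Y(253 − 2(q_Y + q_W)) − 62q_Y − 1.5q_Y².
∂π/∂q_Y = 191 − 7q_Y − 2q_W = 0, so q_Y = 191/7 − (2/7)q_W.
For W: ∂π/∂q_W = 196 − 4q_W − 2q_Y = 0 ⇒ q_W = 49 − 0.5q_Y.
Solving the two reaction functions simultaneously: (1 − (−2/7)(−0.5))q_Y = 191/7 − (2/7)·49, so (6/7)q_Y = 93/7 and q_Y = 15.5.
Then q_W = 49 − 0.5·15.5 = 41.25.

15.5, 41.25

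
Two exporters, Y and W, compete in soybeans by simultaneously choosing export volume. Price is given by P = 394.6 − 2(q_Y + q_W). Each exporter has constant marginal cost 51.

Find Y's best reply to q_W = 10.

80.9

Exporter Y's profit: π = q_Y(394.6 − 2(q_Y + q_W)) − 51q_Y.
∂π/∂q_Y = 343.6 − 4q_Y − 2q_W = 0, so q_Y = 85.9 − 0.5q_W.
At q_W = 10: q_Y = 85.9 − 0.5·10 = 80.9.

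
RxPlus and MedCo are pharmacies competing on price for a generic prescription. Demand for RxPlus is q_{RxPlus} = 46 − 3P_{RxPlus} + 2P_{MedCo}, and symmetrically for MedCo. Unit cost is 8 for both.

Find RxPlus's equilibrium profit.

270.75

RxPlus's profit: π = (P_{RxPlus} − 8)(46 − 3P_{RxPlus} + 2P_{MedCo}).
∂π/∂P_{RxPlus} = 70 − 6P_{RxPlus} + 2P_{MedCo} = 0 ⇒ P_{RxPlus} = 35/3 + (1/3)P_{MedCo}.
The game is symmetric, so in equilibrium P_{MedCo} = P_{RxPlus}: the reaction function gives (2/3)P_{RxPlus} = 35/3, hence P_{RxPlus} = 17.5.
q_{RxPlus} = 46 − 3·17.5 + 2·17.5 = 28.5.
Profit = (17.5 − 8)·28.5 = 270.75.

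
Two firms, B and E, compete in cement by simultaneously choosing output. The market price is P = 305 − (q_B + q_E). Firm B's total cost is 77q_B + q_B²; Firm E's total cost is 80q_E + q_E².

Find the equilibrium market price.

214.4

Firm B's profit: π = q_B(305 − (q_B + q_E)) − 77q_B − q_B².
∂π/∂q_B = 228 − 4q_B − q_E = 0, so q_B = 57 − 0.25q_E.
By the same steps for E: q_E = 56.25 − 0.25q_B.
Plugging q_E into B's best response: q_B = 57 − 0.25(56.25 − 0.25q_B) ⇒ 0.9375q_B = 42.9375, so q_B = 45.8.
Then q_E = 56.25 − 0.25·45.8 = 44.8.
Equilibrium price: P = 305 − 90.6 = 214.4.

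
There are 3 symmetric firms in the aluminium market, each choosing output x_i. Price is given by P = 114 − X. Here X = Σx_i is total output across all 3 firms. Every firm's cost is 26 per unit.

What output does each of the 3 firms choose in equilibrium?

A representative firm's profit is π_i = x_i(114 − X) − 26x_i, with X = x_i + Σ_{j≠i} x_j.
First-order condition: 88 − 2x_i − Σ_{j≠i} x_j = 0.
Imposing symmetry (x_j = x for all j) turns Σ_{j≠i} x_j into 2x, so 88 = 4x and x = 22.

22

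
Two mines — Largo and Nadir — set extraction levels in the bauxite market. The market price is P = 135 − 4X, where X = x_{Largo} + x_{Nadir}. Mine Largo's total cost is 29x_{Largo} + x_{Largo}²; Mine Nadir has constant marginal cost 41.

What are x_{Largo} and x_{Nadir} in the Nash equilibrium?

7.375, 8.0625

Mine Largo's profit: π = x_{Largo}(135 − 4(x_{Largo} + x_{Nadir})) − 29x_{Largo} − x_{Largo}².
∂π/∂x_{Largo} = 106 − 10x_{Largo} − 4x_{Nadir} = 0, so x_{Largo} = 10.6 − 0.4x_{Nadir}.
For Nadir: ∂π/∂x_{Nadir} = 94 − 8x_{Nadir} − 4x_{Largo} = 0 ⇒ x_{Nadir} = 11.75 − 0.5x_{Largo}.
Solving the two reaction functions simultaneously: (1 − (−0.4)(−0.5))x_{Largo} = 10.6 − 0.4·11.75, so 0.8x_{Largo} = 5.9 and x_{Largo} = 7.375.
Then x_{Nadir} = 11.75 − 0.5·7.375 = 8.0625.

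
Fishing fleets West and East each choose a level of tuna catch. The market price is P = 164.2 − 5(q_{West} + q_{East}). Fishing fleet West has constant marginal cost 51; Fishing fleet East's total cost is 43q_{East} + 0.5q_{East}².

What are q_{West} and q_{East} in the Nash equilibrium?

7.52, 7.6

Fishing fleet West's profit: π = q_{West}(164.2 − 5(q_{West} + q_{East})) − 51q_{West}.
∂π/∂q_{West} = 113.2 − 10q_{West} − 5q_{East} = 0, so q_{West} = 11.32 − 0.5q_{East}.
For East: ∂π/∂q_{East} = 121.2 − 11q_{East} − 5q_{West} = 0 ⇒ q_{East} = 606/55 − (5/11)q_{West}.
Plugging q_{East} into West's best response: q_{West} = 11.32 − 0.5(606/55 − (5/11)q_{West}) ⇒ (17/22)q_{West} = 1598/275, so q_{West} = 7.52.
Then q_{East} = 606/55 − (5/11)·7.52 = 7.6.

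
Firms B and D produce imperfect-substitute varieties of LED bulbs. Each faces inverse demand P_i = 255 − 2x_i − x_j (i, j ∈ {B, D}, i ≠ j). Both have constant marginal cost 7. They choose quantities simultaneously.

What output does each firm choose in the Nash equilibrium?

49.6

Firm B's profit: π = x_B(255 − 2x_B − x_D) − 7x_B.
∂π/∂x_B = 248 − 4x_B − x_D = 0 ⇒ x_B = 62 − 0.25x_D.
Setting x_B = x_D in the reaction function: x_B = 62 − 0.25x_B, so x_B = 62 / 1.25 = 49.6.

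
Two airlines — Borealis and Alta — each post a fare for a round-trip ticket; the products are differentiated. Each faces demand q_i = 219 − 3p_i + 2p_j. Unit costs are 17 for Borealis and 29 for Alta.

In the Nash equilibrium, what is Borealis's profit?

Borealis's profit: π = (p_{Borealis} − 17)(219 − 3p_{Borealis} + 2p_{Alta}).
∂π/∂p_{Borealis} = 270 − 6p_{Borealis} + 2p_{Alta} = 0 ⇒ p_{Borealis} = 45 + (1/3)p_{Alta}.
Similarly p_{Alta} = 51 + (1/3)p_{Borealis}.
Substituting the second reaction function into the first: p_{Borealis} = 45 + (1/3)(51 + (1/3)p_{Borealis}), which gives (8/9)p_{Borealis} = 62 ⇒ p_{Borealis} = 69.75.
Then p_{Alta} = 51 + (1/3)·69.75 = 74.25.
q_{Borealis} = 219 − 3·69.75 + 2·74.25 = 158.25.
Profit = (69.75 − 17)·158.25 = 8347.6875.

8347.6875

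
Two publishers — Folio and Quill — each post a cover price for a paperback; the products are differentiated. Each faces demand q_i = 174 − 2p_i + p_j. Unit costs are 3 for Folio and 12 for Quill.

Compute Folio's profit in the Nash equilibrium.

Folio's profit: π = (p_{Folio} − 3)(174 − 2p_{Folio} + p_{Quill}).
∂π/∂p_{Folio} = 180 − 4p_{Folio} + p_{Quill} = 0 ⇒ p_{Folio} = 45 + 0.25p_{Quill}.
Similarly p_{Quill} = 49.5 + 0.25p_{Folio}.
Plugging p_{Quill} into Folio's best response: p_{Folio} = 45 + 0.25(49.5 + 0.25p_{Folio}) ⇒ 0.9375p_{Folio} = 57.375, so p_{Folio} = 61.2.
Then p_{Quill} = 49.5 + 0.25·61.2 = 64.8.
q_{Folio} = 174 − 2·61.2 + 64.8 = 116.4.
Profit = (61.2 − 3)·116.4 = 6774.48.

6774.48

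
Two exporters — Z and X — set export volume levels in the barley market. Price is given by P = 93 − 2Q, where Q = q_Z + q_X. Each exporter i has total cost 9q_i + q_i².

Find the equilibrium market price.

Exporter Z's profit: π = q_Z(93 − 2(q_Z + q_X)) − 9q_Z − q_Z².
∂π/∂q_Z = 84 − 6q_Z − 2q_X = 0, so q_Z = 14 − (1/3)q_X.
By symmetry q_X = q_Z; substituting into the reaction function, (4/3)q_Z = 14 and q_Z = 10.5.
Equilibrium price: P = 93 − 2·21 = 51.

51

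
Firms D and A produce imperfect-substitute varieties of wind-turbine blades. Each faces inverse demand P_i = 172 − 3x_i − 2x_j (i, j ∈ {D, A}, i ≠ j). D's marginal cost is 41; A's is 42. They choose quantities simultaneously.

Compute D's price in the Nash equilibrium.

Firm D's profit: π = x_D(172 − 3x_D − 2x_A) − 41x_D.
∂π/∂x_D = 131 − 6x_D − 2x_A = 0 ⇒ x_D = 131/6 − (1/3)x_A.
Similarly x_A = 65/3 − (1/3)x_D.
Solving the two reaction functions simultaneously: (1 − (−1/3)(−1/3))x_D = 131/6 − (1/3)·(65/3), so (8/9)x_D = 263/18 and x_D = 16.4375.
Then x_A = 65/3 − (1/3)·16.4375 = 16.1875.
P_D = 172 − 3·16.4375 − 2·16.1875 = 90.3125.

90.3125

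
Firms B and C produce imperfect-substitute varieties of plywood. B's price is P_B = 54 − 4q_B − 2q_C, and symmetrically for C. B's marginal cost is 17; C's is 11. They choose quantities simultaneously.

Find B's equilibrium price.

31

Firm B's profit: π = q_B(54 − 4q_B − 2q_C) − 17q_B.
∂π/∂q_B = 37 − 8q_B − 2q_C = 0 ⇒ q_B = 4.625 − 0.25q_C.
Similarly q_C = 5.375 − 0.25q_B.
Solving the two reaction functions simultaneously: (1 − (−0.25)(−0.25))q_B = 4.625 − 0.25·5.375, so 0.9375q_B = 105/32 and q_B = 3.5.
Then q_C = 5.375 − 0.25·3.5 = 4.5.
P_B = 54 − 4·3.5 − 2·4.5 = 31.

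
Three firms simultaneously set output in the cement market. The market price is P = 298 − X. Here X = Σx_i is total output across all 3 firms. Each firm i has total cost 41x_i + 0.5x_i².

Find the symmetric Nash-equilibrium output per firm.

51.4

A representative firm's profit is π_i = x_i(298 − X) − 41x_i − 0.5x_i², with X = x_i + Σ_{j≠i} x_j.
First-order condition: 257 − 3x_i − Σ_{j≠i} x_j = 0.
Imposing symmetry (x_j = x for all j) turns Σ_{j≠i} x_j into 2x, so 257 = 5x and x = 51.4.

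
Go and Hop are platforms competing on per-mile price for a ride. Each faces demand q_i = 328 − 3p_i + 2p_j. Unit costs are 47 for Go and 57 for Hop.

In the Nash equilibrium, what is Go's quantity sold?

Go's profit: π = (p_{Go} − 47)(328 − 3p_{Go} + 2p_{Hop}).
∂π/∂p_{Go} = 469 − 6p_{Go} + 2p_{Hop} = 0 ⇒ p_{Go} = 469/6 + (1/3)p_{Hop}.
Similarly p_{Hop} = 499/6 + (1/3)p_{Go}.
Plugging p_{Hop} into Go's best response: p_{Go} = 469/6 + (1/3)(499/6 + (1/3)p_{Go}) ⇒ (8/9)p_{Go} = 953/9, so p_{Go} = 119.125.
Then p_{Hop} = 499/6 + (1/3)·119.125 = 122.875.
q_{Go} = 328 − 3·119.125 + 2·122.875 = 216.375.

216.375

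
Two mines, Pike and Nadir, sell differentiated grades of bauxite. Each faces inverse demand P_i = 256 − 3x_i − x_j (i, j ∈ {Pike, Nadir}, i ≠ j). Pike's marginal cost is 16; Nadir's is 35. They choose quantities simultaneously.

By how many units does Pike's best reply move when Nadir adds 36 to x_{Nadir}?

Mine Pike's profit: π = x_{Pike}(256 − 3x_{Pike} − x_{Nadir}) − 16x_{Pike}.
∂π/∂x_{Pike} = 240 − 6x_{Pike} − x_{Nadir} = 0 ⇒ x_{Pike} = 40 − (1/6)x_{Nadir}.
The reaction-function slope is −1/6, so a 36-unit rise in x_{Nadir} moves x_{Pike} by −1/6 × 36 = −6. Pike's best response falls — the actions are strategic substitutes.

-6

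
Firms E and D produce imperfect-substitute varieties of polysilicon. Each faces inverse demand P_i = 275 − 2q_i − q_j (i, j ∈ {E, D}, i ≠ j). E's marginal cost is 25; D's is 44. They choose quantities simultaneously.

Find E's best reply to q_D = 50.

50

Firm E's profit: π = q_E(275 − 2q_E − q_D) − 25q_E.
∂π/∂q_E = 250 − 4q_E − q_D = 0 ⇒ q_E = 62.5 − 0.25q_D.
At q_D = 50: q_E = 62.5 − 0.25·50 = 50.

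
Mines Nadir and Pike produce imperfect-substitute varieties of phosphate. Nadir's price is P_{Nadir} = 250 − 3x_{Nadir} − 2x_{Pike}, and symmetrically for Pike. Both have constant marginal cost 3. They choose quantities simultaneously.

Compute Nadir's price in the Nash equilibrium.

95.625

Mine Nadir's profit: π = x_{Nadir}(250 − 3x_{Nadir} − 2x_{Pike}) − 3x_{Nadir}.
∂π/∂x_{Nadir} = 247 − 6x_{Nadir} − 2x_{Pike} = 0 ⇒ x_{Nadir} = 247/6 − (1/3)x_{Pike}.
Setting x_{Nadir} = x_{Pike} in the reaction function: x_{Nadir} = 247/6 − (1/3)x_{Nadir}, so x_{Nadir} = (247/6) / (4/3) = 30.875.
P_{Nadir} = 250 − 3·30.875 − 2·30.875 = 95.625.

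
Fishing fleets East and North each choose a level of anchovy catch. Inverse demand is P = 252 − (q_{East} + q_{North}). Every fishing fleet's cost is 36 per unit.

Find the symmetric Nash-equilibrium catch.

Fishing fleet East's profit: π = q_{East}(252 − (q_{East} + q_{North})) − 36q_{East}.
∂π/∂q_{East} = 216 − 2q_{East} − q_{North} = 0, so q_{East} = 108 − 0.5q_{North}.
The game is symmetric, so in equilibrium q_{North} = q_{East}: the reaction function gives 1.5q_{East} = 108, hence q_{East} = 72.

72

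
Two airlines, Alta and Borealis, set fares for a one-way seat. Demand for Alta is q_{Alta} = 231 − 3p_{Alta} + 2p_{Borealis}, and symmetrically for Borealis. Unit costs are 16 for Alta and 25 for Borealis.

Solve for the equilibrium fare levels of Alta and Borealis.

Alta's profit: π = (p_{Alta} − 16)(231 − 3p_{Alta} + 2p_{Borealis}).
∂π/∂p_{Alta} = 279 − 6p_{Alta} + 2p_{Borealis} = 0 ⇒ p_{Alta} = 46.5 + (1/3)p_{Borealis}.
Similarly p_{Borealis} = 51 + (1/3)p_{Alta}.
Solving the two reaction functions simultaneously: (1 − (1/3)(1/3))p_{Alta} = 46.5 + (1/3)·51, so (8/9)p_{Alta} = 63.5 and p_{Alta} = 71.4375.
Then p_{Borealis} = 51 + (1/3)·71.4375 = 74.8125.

71.4375, 74.8125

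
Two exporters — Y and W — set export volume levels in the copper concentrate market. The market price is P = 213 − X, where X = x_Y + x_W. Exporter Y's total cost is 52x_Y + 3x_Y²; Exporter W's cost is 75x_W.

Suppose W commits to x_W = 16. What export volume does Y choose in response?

18.125

Exporter Y's profit: π = x_Y(213 − (x_Y + x_W)) − 52x_Y − 3x_Y².
∂π/∂x_Y = 161 − 8x_Y − x_W = 0, so x_Y = 20.125 − 0.125x_W.
At x_W = 16: x_Y = 20.125 − 0.125·16 = 18.125.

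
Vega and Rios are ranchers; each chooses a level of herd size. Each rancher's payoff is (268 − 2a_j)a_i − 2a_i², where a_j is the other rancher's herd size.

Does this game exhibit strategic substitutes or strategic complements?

Vega's payoff is (268 − 2a_R)a_V − 2a_V².
∂π/∂a_V = 268 − 2a_R − 4a_V = 0, so a_V = 67 − 0.5a_R.
The best-response slope da_V/da_R = −0.5 < 0: the reaction function is downward-sloping, so the choices are strategic substitutes.

strategic substitutes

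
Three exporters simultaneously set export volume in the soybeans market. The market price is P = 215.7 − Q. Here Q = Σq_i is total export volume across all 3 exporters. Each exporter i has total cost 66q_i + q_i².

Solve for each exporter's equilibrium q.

A representative exporter's profit is π_i = q_i(215.7 − Q) − 66q_i − q_i², with Q = q_i + Σ_{j≠i} q_j.
First-order condition: 149.7 − 4q_i − Σ_{j≠i} q_j = 0.
Imposing symmetry (q_j = q for all j) turns Σ_{j≠i} q_j into 2q, so 149.7 = 6q and q = 24.95.

24.95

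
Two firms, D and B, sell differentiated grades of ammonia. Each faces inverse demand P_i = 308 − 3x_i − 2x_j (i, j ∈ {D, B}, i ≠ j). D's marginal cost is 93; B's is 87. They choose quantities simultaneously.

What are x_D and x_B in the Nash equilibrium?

26.5, 28

Firm D's profit: π = x_D(308 − 3x_D − 2x_B) − 93x_D.
∂π/∂x_D = 215 − 6x_D − 2x_B = 0 ⇒ x_D = 215/6 − (1/3)x_B.
Similarly x_B = 221/6 − (1/3)x_D.
Substituting the second reaction function into the first: x_D = 215/6 − (1/3)(221/6 − (1/3)x_D), which gives (8/9)x_D = 212/9 ⇒ x_D = 26.5.
Then x_B = 221/6 − (1/3)·26.5 = 28.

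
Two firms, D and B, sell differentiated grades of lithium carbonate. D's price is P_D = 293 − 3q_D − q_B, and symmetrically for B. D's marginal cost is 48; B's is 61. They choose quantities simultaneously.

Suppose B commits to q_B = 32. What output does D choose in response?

35.5

Firm D's profit: π = q_D(293 − 3q_D − q_B) − 48q_D.
∂π/∂q_D = 245 − 6q_D − q_B = 0 ⇒ q_D = 245/6 − (1/6)q_B.
At q_B = 32: q_D = 245/6 − (1/6)·32 = 35.5.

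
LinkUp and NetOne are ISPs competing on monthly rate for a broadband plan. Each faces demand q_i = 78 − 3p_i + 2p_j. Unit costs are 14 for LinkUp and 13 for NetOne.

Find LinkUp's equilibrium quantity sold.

47.4375

LinkUp's profit: π = (p_{LinkUp} − 14)(78 − 3p_{LinkUp} + 2p_{NetOne}).
∂π/∂p_{LinkUp} = 120 − 6p_{LinkUp} + 2p_{NetOne} = 0 ⇒ p_{LinkUp} = 20 + (1/3)p_{NetOne}.
Similarly p_{NetOne} = 19.5 + (1/3)p_{LinkUp}.
Substituting the second reaction function into the first: p_{LinkUp} = 20 + (1/3)(19.5 + (1/3)p_{LinkUp}), which gives (8/9)p_{LinkUp} = 26.5 ⇒ p_{LinkUp} = 29.8125.
Then p_{NetOne} = 19.5 + (1/3)·29.8125 = 29.4375.
q_{LinkUp} = 78 − 3·29.8125 + 2·29.4375 = 47.4375.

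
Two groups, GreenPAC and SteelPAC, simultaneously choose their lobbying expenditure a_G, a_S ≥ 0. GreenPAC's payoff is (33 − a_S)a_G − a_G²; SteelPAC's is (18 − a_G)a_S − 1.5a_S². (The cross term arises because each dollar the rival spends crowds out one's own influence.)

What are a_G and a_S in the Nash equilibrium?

16.2, 0.6

Expanding GreenPAC's payoff: 33a_G − a_Sa_G − a_G².
∂π/∂a_G = 33 − a_S − 2a_G = 0, so a_G = 16.5 − 0.5a_S.
Likewise for SteelPAC: a_S = 6 − (1/3)a_G.
Substituting the second reaction function into the first: a_G = 16.5 − 0.5(6 − (1/3)a_G), which gives (5/6)a_G = 13.5 ⇒ a_G = 16.2.
Then a_S = 6 − (1/3)·16.2 = 0.6.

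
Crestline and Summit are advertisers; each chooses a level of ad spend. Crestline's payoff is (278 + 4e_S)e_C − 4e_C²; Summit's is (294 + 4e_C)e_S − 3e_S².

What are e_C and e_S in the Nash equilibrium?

Expanding Crestline's payoff: 278e_C + 4e_Se_C − 4e_C².
∂π/∂e_C = 278 + 4e_S − 8e_C = 0, so e_C = 34.75 + 0.5e_S.
Likewise for Summit: e_S = 49 + (2/3)e_C.
Solving the two reaction functions simultaneously: (1 − (0.5)(2/3))e_C = 34.75 + 0.5·49, so (2/3)e_C = 59.25 and e_C = 88.875.
Then e_S = 49 + (2/3)·88.875 = 108.25.

88.875, 108.25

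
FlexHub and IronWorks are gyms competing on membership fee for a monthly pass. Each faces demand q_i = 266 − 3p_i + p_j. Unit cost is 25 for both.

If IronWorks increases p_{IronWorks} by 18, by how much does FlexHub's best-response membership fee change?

3

FlexHub's profit: π = (p_{FlexHub} − 25)(266 − 3p_{FlexHub} + p_{IronWorks}).
∂π/∂p_{FlexHub} = 341 − 6p_{FlexHub} + p_{IronWorks} = 0 ⇒ p_{FlexHub} = 341/6 + (1/6)p_{IronWorks}.
The reaction-function slope is 1/6, so an 18-unit rise in p_{IronWorks} moves p_{FlexHub} by 1/6 × 18 = 3. FlexHub's best response rises — the actions are strategic complements.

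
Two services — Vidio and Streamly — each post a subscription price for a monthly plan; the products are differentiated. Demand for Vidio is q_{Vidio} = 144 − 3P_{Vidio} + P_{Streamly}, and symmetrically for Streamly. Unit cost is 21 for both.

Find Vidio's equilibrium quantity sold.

Vidio's profit: π = (P_{Vidio} − 21)(144 − 3P_{Vidio} + P_{Streamly}).
∂π/∂P_{Vidio} = 207 − 6P_{Vidio} + P_{Streamly} = 0 ⇒ P_{Vidio} = 34.5 + (1/6)P_{Streamly}.
Setting P_{Vidio} = P_{Streamly} in the reaction function: P_{Vidio} = 34.5 + (1/6)P_{Vidio}, so P_{Vidio} = 34.5 / (5/6) = 41.4.
q_{Vidio} = 144 − 3·41.4 + 41.4 = 61.2.

61.2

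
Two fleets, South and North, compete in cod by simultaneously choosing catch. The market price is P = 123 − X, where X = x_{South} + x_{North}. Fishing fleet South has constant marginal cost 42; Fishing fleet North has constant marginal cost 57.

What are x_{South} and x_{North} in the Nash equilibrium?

32, 17

Fishing fleet South's profit: π = x_{South}(123 − (x_{South} + x_{North})) − 42x_{South}.
∂π/∂x_{South} = 81 − 2x_{South} − x_{North} = 0, so x_{South} = 40.5 − 0.5x_{North}.
By the same steps for North: x_{North} = 33 − 0.5x_{South}.
Solving the two reaction functions simultaneously: (1 − (−0.5)(−0.5))x_{South} = 40.5 − 0.5·33, so 0.75x_{South} = 24 and x_{South} = 32.
Then x_{North} = 33 − 0.5·32 = 17.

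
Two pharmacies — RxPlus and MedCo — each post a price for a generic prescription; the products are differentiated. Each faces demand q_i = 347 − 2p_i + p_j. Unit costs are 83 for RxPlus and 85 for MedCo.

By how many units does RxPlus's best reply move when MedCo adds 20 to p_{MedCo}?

RxPlus's profit: π = (p_{RxPlus} − 83)(347 − 2p_{RxPlus} + p_{MedCo}).
∂π/∂p_{RxPlus} = 513 − 4p_{RxPlus} + p_{MedCo} = 0 ⇒ p_{RxPlus} = 128.25 + 0.25p_{MedCo}.
The reaction-function slope is 0.25, so a 20-unit rise in p_{MedCo} moves p_{RxPlus} by 0.25 × 20 = 5. RxPlus's best response rises — the actions are strategic complements.

5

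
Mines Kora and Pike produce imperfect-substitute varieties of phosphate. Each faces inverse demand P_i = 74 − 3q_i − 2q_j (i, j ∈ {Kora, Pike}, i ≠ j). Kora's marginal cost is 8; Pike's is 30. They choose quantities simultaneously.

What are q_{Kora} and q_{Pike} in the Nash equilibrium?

Mine Kora's profit: π = q_{Kora}(74 − 3q_{Kora} − 2q_{Pike}) − 8q_{Kora}.
∂π/∂q_{Kora} = 66 − 6q_{Kora} − 2q_{Pike} = 0 ⇒ q_{Kora} = 11 − (1/3)q_{Pike}.
Similarly q_{Pike} = 22/3 − (1/3)q_{Kora}.
Plugging q_{Pike} into Kora's best response: q_{Kora} = 11 − (1/3)(22/3 − (1/3)q_{Kora}) ⇒ (8/9)q_{Kora} = 77/9, so q_{Kora} = 9.625.
Then q_{Pike} = 22/3 − (1/3)·9.625 = 4.125.

9.625, 4.125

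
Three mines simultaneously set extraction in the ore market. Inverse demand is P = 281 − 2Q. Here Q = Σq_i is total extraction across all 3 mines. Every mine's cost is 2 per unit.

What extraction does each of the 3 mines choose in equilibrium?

A representative mine's profit is π_i = q_i(281 − 2Q) − 2q_i, with Q = q_i + Σ_{j≠i} q_j.
First-order condition: 279 − 4q_i − 2Σ_{j≠i} q_j = 0.
With identical mines, set every q_j = q: then 279 − 4q − 4q = 0, i.e. q = 279/8 = 34.875.

34.875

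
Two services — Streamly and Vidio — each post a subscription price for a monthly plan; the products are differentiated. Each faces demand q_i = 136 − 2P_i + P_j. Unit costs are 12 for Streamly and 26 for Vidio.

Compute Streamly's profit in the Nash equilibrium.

3732.48

Streamly's profit: π = (P_{Streamly} − 12)(136 − 2P_{Streamly} + P_{Vidio}).
∂π/∂P_{Streamly} = 160 − 4P_{Streamly} + P_{Vidio} = 0 ⇒ P_{Streamly} = 40 + 0.25P_{Vidio}.
Similarly P_{Vidio} = 47 + 0.25P_{Streamly}.
Plugging P_{Vidio} into Streamly's best response: P_{Streamly} = 40 + 0.25(47 + 0.25P_{Streamly}) ⇒ 0.9375P_{Streamly} = 51.75, so P_{Streamly} = 55.2.
Then P_{Vidio} = 47 + 0.25·55.2 = 60.8.
q_{Streamly} = 136 − 2·55.2 + 60.8 = 86.4.
Profit = (55.2 − 12)·86.4 = 3732.48.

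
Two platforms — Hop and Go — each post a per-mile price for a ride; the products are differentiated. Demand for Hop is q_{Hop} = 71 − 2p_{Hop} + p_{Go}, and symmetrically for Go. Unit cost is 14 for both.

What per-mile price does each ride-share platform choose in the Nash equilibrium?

33

Hop's profit: π = (p_{Hop} − 14)(71 − 2p_{Hop} + p_{Go}).
∂π/∂p_{Hop} = 99 − 4p_{Hop} + p_{Go} = 0 ⇒ p_{Hop} = 24.75 + 0.25p_{Go}.
By symmetry p_{Go} = p_{Hop}; substituting into the reaction function, 0.75p_{Hop} = 24.75 and p_{Hop} = 33.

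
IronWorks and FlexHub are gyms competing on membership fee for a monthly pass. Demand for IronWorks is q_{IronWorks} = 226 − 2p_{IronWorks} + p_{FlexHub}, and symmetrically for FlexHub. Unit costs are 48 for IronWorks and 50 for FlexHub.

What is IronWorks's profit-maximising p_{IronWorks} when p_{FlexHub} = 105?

106.75

IronWorks's profit: π = (p_{IronWorks} − 48)(226 − 2p_{IronWorks} + p_{FlexHub}).
∂π/∂p_{IronWorks} = 322 − 4p_{IronWorks} + p_{FlexHub} = 0 ⇒ p_{IronWorks} = 80.5 + 0.25p_{FlexHub}.
At p_{FlexHub} = 105: p_{IronWorks} = 80.5 + 0.25·105 = 106.75.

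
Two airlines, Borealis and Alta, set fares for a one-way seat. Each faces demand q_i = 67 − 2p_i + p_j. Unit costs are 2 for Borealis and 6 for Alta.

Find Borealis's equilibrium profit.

985.68

Borealis's profit: π = (p_{Borealis} − 2)(67 − 2p_{Borealis} + p_{Alta}).
∂π/∂p_{Borealis} = 71 − 4p_{Borealis} + p_{Alta} = 0 ⇒ p_{Borealis} = 17.75 + 0.25p_{Alta}.
Similarly p_{Alta} = 19.75 + 0.25p_{Borealis}.
Substituting the second reaction function into the first: p_{Borealis} = 17.75 + 0.25(19.75 + 0.25p_{Borealis}), which gives 0.9375p_{Borealis} = 22.6875 ⇒ p_{Borealis} = 24.2.
Then p_{Alta} = 19.75 + 0.25·24.2 = 25.8.
q_{Borealis} = 67 − 2·24.2 + 25.8 = 44.4.
Profit = (24.2 − 2)·44.4 = 985.68.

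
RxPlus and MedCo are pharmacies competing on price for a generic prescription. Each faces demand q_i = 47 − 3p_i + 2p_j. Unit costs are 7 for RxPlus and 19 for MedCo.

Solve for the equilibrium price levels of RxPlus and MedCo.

19.25, 23.75

RxPlus's profit: π = (p_{RxPlus} − 7)(47 − 3p_{RxPlus} + 2p_{MedCo}).
∂π/∂p_{RxPlus} = 68 − 6p_{RxPlus} + 2p_{MedCo} = 0 ⇒ p_{RxPlus} = 34/3 + (1/3)p_{MedCo}.
Similarly p_{MedCo} = 52/3 + (1/3)p_{RxPlus}.
Substituting the second reaction function into the first: p_{RxPlus} = 34/3 + (1/3)(52/3 + (1/3)p_{RxPlus}), which gives (8/9)p_{RxPlus} = 154/9 ⇒ p_{RxPlus} = 19.25.
Then p_{MedCo} = 52/3 + (1/3)·19.25 = 23.75.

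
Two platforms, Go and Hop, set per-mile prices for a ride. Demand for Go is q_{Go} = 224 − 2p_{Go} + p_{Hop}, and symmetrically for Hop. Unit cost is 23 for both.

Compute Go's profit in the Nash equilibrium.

Go's profit: π = (p_{Go} − 23)(224 − 2p_{Go} + p_{Hop}).
∂π/∂p_{Go} = 270 − 4p_{Go} + p_{Hop} = 0 ⇒ p_{Go} = 67.5 + 0.25p_{Hop}.
The game is symmetric, so in equilibrium p_{Hop} = p_{Go}: the reaction function gives 0.75p_{Go} = 67.5, hence p_{Go} = 90.
q_{Go} = 224 − 2·90 + 90 = 134.
Profit = (90 − 23)·134 = 8978.

8978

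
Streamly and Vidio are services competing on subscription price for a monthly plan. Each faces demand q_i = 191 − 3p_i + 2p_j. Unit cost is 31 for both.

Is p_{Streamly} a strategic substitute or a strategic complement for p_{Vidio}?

strategic complements

Streamly's profit: π = (p_{Streamly} − 31)(191 − 3p_{Streamly} + 2p_{Vidio}).
∂π/∂p_{Streamly} = 284 − 6p_{Streamly} + 2p_{Vidio} = 0 ⇒ p_{Streamly} = 142/3 + (1/3)p_{Vidio}.
The best-response slope dp_{Streamly}/dp_{Vidio} = 1/3 > 0: the reaction function is upward-sloping, so the choices are strategic complements.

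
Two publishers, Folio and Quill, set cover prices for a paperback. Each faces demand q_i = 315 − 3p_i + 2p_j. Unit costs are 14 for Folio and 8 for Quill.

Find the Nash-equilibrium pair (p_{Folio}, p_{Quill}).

Folio's profit: π = (p_{Folio} − 14)(315 − 3p_{Folio} + 2p_{Quill}).
∂π/∂p_{Folio} = 357 − 6p_{Folio} + 2p_{Quill} = 0 ⇒ p_{Folio} = 59.5 + (1/3)p_{Quill}.
Similarly p_{Quill} = 56.5 + (1/3)p_{Folio}.
Solving the two reaction functions simultaneously: (1 − (1/3)(1/3))p_{Folio} = 59.5 + (1/3)·56.5, so (8/9)p_{Folio} = 235/3 and p_{Folio} = 88.125.
Then p_{Quill} = 56.5 + (1/3)·88.125 = 85.875.

88.125, 85.875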